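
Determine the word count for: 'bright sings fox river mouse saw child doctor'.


Counting words by splitting on spaces:
  Word 1: 'bright'
  Word 2: 'sings'
  Word 3: 'fox'
  Word 4: 'river'
  Word 5: 'mouse'
  Word 6: 'saw'
  Word 7: 'child'
  Word 8: 'doctor'
Total words: 8

8


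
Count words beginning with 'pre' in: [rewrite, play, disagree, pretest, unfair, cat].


Checking each word for prefix 'pre':
  'rewrite' -> no (count: 0)
  'play' -> no (count: 0)
  'disagree' -> no (count: 0)
  'pretest' -> YES, starts with 'pre' (count: 1)
  'unfair' -> no (count: 1)
  'cat' -> no (count: 1)
Total with prefix 'pre': 1

1


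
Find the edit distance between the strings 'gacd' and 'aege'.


Building DP table for s1='gacd' (len 4) and s2='aege' (len 4):
       a  e  g  e
    0  1  2  3  4
  g 1  1  2  2  3
  a 2  1  2  3  3
  c 3  2  2  3  4
  d 4  3  3  3  4
Edit distance = dp[4][4] = 4

4


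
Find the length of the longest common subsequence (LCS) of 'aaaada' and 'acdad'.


DP table for LCS of 'aaaada' and 'acdad':
       a  c  d  a  d
    0  0  0  0  0  0
  a 0  1  1  1  1  1
  a 0  1  1  1  2  2
  a 0  1  1  1  2  2
  a 0  1  1  1  2  2
  d 0  1  1  2  2  3
  a 0  1  1  2  3  3
LCS: 'aad'
LCS length = 3

3


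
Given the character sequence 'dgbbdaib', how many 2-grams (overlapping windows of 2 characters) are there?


String 'dgbbdaib' has length L = 8.
Number of overlapping n-grams = L - n + 1
Substituting: 8 - 2 + 1 = 7

7


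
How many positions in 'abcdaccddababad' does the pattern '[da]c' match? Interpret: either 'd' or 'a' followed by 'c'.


Pattern: [da]c means either 'd' or 'a' followed by 'c'.
Scanning 'abcdaccddababad' position-by-position:
  Pos 0: window 'ab' -> no
  Pos 1: window 'bc' -> no
  Pos 2: window 'cd' -> no
  Pos 3: window 'da' -> no
  Pos 4: window 'ac' -> MATCH
  Pos 5: window 'cc' -> no
  Pos 6: window 'cd' -> no
  Pos 7: window 'dd' -> no
  Pos 8: window 'da' -> no
  Pos 9: window 'ab' -> no
  Pos 10: window 'ba' -> no
  Pos 11: window 'ab' -> no
  Pos 12: window 'ba' -> no
  Pos 13: window 'ad' -> no
  Pos 14: window 'd' -> no
Total matches: 1

1


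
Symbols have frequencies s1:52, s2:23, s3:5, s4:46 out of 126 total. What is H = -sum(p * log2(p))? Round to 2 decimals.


Computing entropy H = -sum(p_i * log2(p_i)):
  s1: p = 52/126 = 0.4127, -p*log2(p) = 0.5269
  s2: p = 23/126 = 0.1825, -p*log2(p) = 0.4479
  s3: p = 5/126 = 0.0397, -p*log2(p) = 0.1847
  s4: p = 46/126 = 0.3651, -p*log2(p) = 0.5307
H = sum of terms = 1.6902
Rounded to 2 decimals: 1.69

1.69


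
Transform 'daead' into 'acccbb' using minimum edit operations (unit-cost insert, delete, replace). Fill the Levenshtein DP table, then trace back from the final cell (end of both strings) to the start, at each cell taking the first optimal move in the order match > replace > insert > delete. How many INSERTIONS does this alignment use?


Edit distance = 6. Backtracking from cell (5, 6) with preference match > replace > insert > delete,
then listing the resulting alignment 'daead' -> 'acccbb' left to right:
  Step 1: insert 'a' [insertion #1]
  Step 2: replace d->c
  Step 3: replace a->c
  Step 4: replace e->c
  Step 5: replace a->b
  Step 6: replace d->b
Total insertions: 1

1


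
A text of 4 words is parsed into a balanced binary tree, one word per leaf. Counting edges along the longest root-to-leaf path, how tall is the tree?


In a balanced binary tree with n leaves the deepest leaf is ceil(log2(n)) edges below the root.
log2(4) = 2.0000
ceil(2.0000) = 2
height (edges) = 2

2


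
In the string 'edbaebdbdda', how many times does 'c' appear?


Scanning 'edbaebdbdda' for 'c':
  No matches found.
Total occurrences of 'c': 0

0


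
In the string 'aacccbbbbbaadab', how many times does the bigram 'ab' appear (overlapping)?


Scanning 'aacccbbbbbaadab' for bigram 'ab':
  Position 0: 'aa' -> no
  Position 1: 'ac' -> no
  Position 2: 'cc' -> no
  Position 3: 'cc' -> no
  Position 4: 'cb' -> no
  Position 5: 'bb' -> no
  Position 6: 'bb' -> no
  Position 7: 'bb' -> no
  Position 8: 'bb' -> no
  Position 9: 'ba' -> no
  Position 10: 'aa' -> no
  Position 11: 'ad' -> no
  Position 12: 'da' -> no
  Position 13: 'ab' -> MATCH
Total matches: 1

1


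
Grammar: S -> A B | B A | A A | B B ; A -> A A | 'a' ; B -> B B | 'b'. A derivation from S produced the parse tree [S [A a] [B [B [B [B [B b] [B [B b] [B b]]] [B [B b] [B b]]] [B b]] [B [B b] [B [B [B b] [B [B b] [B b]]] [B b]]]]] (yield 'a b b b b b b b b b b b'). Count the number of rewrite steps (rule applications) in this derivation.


Every bracketed nonterminal node [X ...] in the tree is produced by exactly one rule application.
Reading the tree off as a leftmost derivation:
  Step 1: S  =>  A B   (applied S -> A B)
  Step 2: A B  =>  a B   (applied A -> a)
  Step 3: a B  =>  a B B   (applied B -> B B)
  Step 4: a B B  =>  a B B B   (applied B -> B B)
  Step 5: a B B B  =>  a B B B B   (applied B -> B B)
  Step 6: a B B B B  =>  a B B B B B   (applied B -> B B)
  Step 7: a B B B B B  =>  a b B B B B   (applied B -> b)
  Step 8: a b B B B B  =>  a b B B B B B   (applied B -> B B)
  Step 9: a b B B B B B  =>  a b b B B B B   (applied B -> b)
  Step 10: a b b B B B B  =>  a b b b B B B   (applied B -> b)
  Step 11: a b b b B B B  =>  a b b b B B B B   (applied B -> B B)
  Step 12: a b b b B B B B  =>  a b b b b B B B   (applied B -> b)
  Step 13: a b b b b B B B  =>  a b b b b b B B   (applied B -> b)
  Step 14: a b b b b b B B  =>  a b b b b b b B   (applied B -> b)
  Step 15: a b b b b b b B  =>  a b b b b b b B B   (applied B -> B B)
  Step 16: a b b b b b b B B  =>  a b b b b b b b B   (applied B -> b)
  Step 17: a b b b b b b b B  =>  a b b b b b b b B B   (applied B -> B B)
  Step 18: a b b b b b b b B B  =>  a b b b b b b b B B B   (applied B -> B B)
  Step 19: a b b b b b b b B B B  =>  a b b b b b b b b B B   (applied B -> b)
  Step 20: a b b b b b b b b B B  =>  a b b b b b b b b B B B   (applied B -> B B)
  Step 21: a b b b b b b b b B B B  =>  a b b b b b b b b b B B   (applied B -> b)
  Step 22: a b b b b b b b b b B B  =>  a b b b b b b b b b b B   (applied B -> b)
  Step 23: a b b b b b b b b b b B  =>  a b b b b b b b b b b b   (applied B -> b)
Final yield: a b b b b b b b b b b b
Total rewrite steps: 23

23


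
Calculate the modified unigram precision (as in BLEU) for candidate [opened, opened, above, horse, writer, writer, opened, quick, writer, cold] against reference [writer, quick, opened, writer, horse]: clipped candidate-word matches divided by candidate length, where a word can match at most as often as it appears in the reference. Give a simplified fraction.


Reference word counts: {'horse': 1, 'opened': 1, 'quick': 1, 'writer': 2}
Checking each candidate word (with clipping):
  'opened' -> in reference (ref count 1, used 1/1) -> match (matches: 1)
  'opened' -> ref count 1 already used up (1/1) -> clipped, no match (matches: 1)
  'above' -> not in reference -> no match (matches: 1)
  'horse' -> in reference (ref count 1, used 1/1) -> match (matches: 2)
  'writer' -> in reference (ref count 2, used 1/2) -> match (matches: 3)
  'writer' -> in reference (ref count 2, used 2/2) -> match (matches: 4)
  'opened' -> ref count 1 already used up (1/1) -> clipped, no match (matches: 4)
  'quick' -> in reference (ref count 1, used 1/1) -> match (matches: 5)
  'writer' -> ref count 2 already used up (2/2) -> clipped, no match (matches: 5)
  'cold' -> not in reference -> no match (matches: 5)
Clipped matches: 5, Candidate length: 10
Precision = 5/10 = 1/2

1/2


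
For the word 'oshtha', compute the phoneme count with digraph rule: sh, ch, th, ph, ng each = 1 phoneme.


Parsing 'oshtha' greedily, digraphs first:
  'o' -> vowel phoneme (phonemes so far: 1)
  'sh' -> digraph (1 consonant phoneme) (phonemes so far: 2)
  'th' -> digraph (1 consonant phoneme) (phonemes so far: 3)
  'a' -> vowel phoneme (phonemes so far: 4)
Total phonemes: 4

4


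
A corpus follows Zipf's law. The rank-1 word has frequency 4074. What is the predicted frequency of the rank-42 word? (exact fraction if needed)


Zipf's law: freq(rank) = f1 / rank
f1 = 4074, rank = 42
freq = 4074 / 42
= 97

97


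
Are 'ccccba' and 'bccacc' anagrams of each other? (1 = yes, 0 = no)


Sort characters of 'ccccba': 'abcccc'
Sort characters of 'bccacc': 'abcccc'
Sorted forms match -> they ARE anagrams
Result: 1

1


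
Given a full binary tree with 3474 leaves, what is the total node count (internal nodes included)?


Leaf nodes (terminals): 3474
Internal nodes = n - 1 = 3474 - 1 = 3473
Total = leaves + internal = 3474 + 3473 = 6947

6947


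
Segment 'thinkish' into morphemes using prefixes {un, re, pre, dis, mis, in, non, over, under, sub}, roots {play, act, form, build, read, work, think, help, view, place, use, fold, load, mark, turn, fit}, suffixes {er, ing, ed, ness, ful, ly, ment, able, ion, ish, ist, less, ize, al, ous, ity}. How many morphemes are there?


Segmenting 'thinkish' against the inventory:
  'think' -> root (morpheme 1)
  'ish' -> suffix (morpheme 2)
Total morphemes: 2

2


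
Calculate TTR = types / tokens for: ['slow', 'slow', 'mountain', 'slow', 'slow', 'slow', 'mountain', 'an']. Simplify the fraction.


Tokens: 8
Unique types: ('an', 'mountain', 'slow') = 3
TTR = 3/8
Already in lowest terms.

3/8


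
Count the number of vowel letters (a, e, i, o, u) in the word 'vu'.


Scanning each character of 'vu':
  Position 1: 'v' -> consonant (running count: 0)
  Position 2: 'u' -> vowel (running count: 1)
Total vowels: 1

1


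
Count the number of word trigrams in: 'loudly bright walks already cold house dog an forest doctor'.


Word trigrams from [10] words:
  Trigram 1: (loudly bright walks)
  Trigram 2: (bright walks already)
  Trigram 3: (walks already cold)
  Trigram 4: (already cold house)
  Trigram 5: (cold house dog)
  Trigram 6: (house dog an)
  Trigram 7: (dog an forest)
  Trigram 8: (an forest doctor)
Total word trigrams: 10 - 2 = 8

8


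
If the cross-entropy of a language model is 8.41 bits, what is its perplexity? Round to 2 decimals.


Perplexity formula: PP = 2^H
H = 8.41
PP = 2^8.41
Decompose: 2^8.41 = 2^8 * 2^0.41
2^8 = 256, 2^0.41 ~ 1.3286858
PP ~ 256 * 1.3286858 = 340.1435648
Rounded to 2 decimals: 340.14

340.14


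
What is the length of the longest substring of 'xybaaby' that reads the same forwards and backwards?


Scanning 'xybaaby' for palindromic substrings.
Substring at positions 1-6: 'ybaaby'.
Check: reverse('ybaaby') = 'ybaaby' -> palindrome confirmed.
Neighbouring characters ('x' / '-') break symmetry, so it cannot extend further.
No longer palindromic substring exists; longest length = 6

6


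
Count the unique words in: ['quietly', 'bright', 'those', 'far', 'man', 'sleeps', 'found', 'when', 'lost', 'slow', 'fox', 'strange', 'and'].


Listing all tokens and tracking unique types:
  Token 1: 'quietly' -> NEW (unique so far: 1)
  Token 2: 'bright' -> NEW (unique so far: 2)
  Token 3: 'those' -> NEW (unique so far: 3)
  Token 4: 'far' -> NEW (unique so far: 4)
  Token 5: 'man' -> NEW (unique so far: 5)
  Token 6: 'sleeps' -> NEW (unique so far: 6)
  Token 7: 'found' -> NEW (unique so far: 7)
  Token 8: 'when' -> NEW (unique so far: 8)
  Token 9: 'lost' -> NEW (unique so far: 9)
  Token 10: 'slow' -> NEW (unique so far: 10)
  Token 11: 'fox' -> NEW (unique so far: 11)
  Token 12: 'strange' -> NEW (unique so far: 12)
  Token 13: 'and' -> NEW (unique so far: 13)
Unique types: ('and', 'bright', 'far', 'found', 'fox', 'lost', 'man', 'quietly', 'sleeps', 'slow', 'strange', 'those', 'when')
Vocabulary size: 13

13


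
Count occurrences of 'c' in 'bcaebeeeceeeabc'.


Scanning 'bcaebeeeceeeabc' for 'c':
  Position 1: 'c' -> MATCH (count: 1)
  Position 8: 'c' -> MATCH (count: 2)
  Position 14: 'c' -> MATCH (count: 3)
Total occurrences of 'c': 3

3


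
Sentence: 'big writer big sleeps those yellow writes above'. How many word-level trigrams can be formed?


Word trigrams from [8] words:
  Trigram 1: (big writer big)
  Trigram 2: (writer big sleeps)
  Trigram 3: (big sleeps those)
  Trigram 4: (sleeps those yellow)
  Trigram 5: (those yellow writes)
  Trigram 6: (yellow writes above)
Total word trigrams: 8 - 2 = 6

6


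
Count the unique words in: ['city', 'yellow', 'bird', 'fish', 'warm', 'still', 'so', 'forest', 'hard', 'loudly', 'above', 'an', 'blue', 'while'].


Listing all tokens and tracking unique types:
  Token 1: 'city' -> NEW (unique so far: 1)
  Token 2: 'yellow' -> NEW (unique so far: 2)
  Token 3: 'bird' -> NEW (unique so far: 3)
  Token 4: 'fish' -> NEW (unique so far: 4)
  Token 5: 'warm' -> NEW (unique so far: 5)
  Token 6: 'still' -> NEW (unique so far: 6)
  Token 7: 'so' -> NEW (unique so far: 7)
  Token 8: 'forest' -> NEW (unique so far: 8)
  Token 9: 'hard' -> NEW (unique so far: 9)
  Token 10: 'loudly' -> NEW (unique so far: 10)
  Token 11: 'above' -> NEW (unique so far: 11)
  Token 12: 'an' -> NEW (unique so far: 12)
  Token 13: 'blue' -> NEW (unique so far: 13)
  Token 14: 'while' -> NEW (unique so far: 14)
Unique types: ('above', 'an', 'bird', 'blue', 'city', 'fish', 'forest', 'hard', 'loudly', 'so', 'still', 'warm', 'while', 'yellow')
Vocabulary size: 14

14


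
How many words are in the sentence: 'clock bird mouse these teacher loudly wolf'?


Counting words by splitting on spaces:
  Word 1: 'clock'
  Word 2: 'bird'
  Word 3: 'mouse'
  Word 4: 'these'
  Word 5: 'teacher'
  Word 6: 'loudly'
  Word 7: 'wolf'
Total words: 7

7


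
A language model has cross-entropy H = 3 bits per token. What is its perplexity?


Perplexity formula: PP = 2^H
H = 3
PP = 2^3
Steps: 2^1 = 2, 2^2 = 4, 2^3 = 8
PP = 8

8


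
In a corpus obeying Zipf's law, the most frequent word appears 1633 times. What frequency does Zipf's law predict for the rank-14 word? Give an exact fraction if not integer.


Zipf's law: freq(rank) = f1 / rank
f1 = 1633, rank = 14
freq = 1633 / 14
GCD(1633, 14) = 1
Simplified: 1633/14

1633/14


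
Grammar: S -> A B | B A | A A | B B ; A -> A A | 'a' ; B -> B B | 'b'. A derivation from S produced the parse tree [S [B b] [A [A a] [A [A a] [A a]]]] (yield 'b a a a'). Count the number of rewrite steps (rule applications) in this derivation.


Every bracketed nonterminal node [X ...] in the tree is produced by exactly one rule application.
Reading the tree off as a leftmost derivation:
  Step 1: S  =>  B A   (applied S -> B A)
  Step 2: B A  =>  b A   (applied B -> b)
  Step 3: b A  =>  b A A   (applied A -> A A)
  Step 4: b A A  =>  b a A   (applied A -> a)
  Step 5: b a A  =>  b a A A   (applied A -> A A)
  Step 6: b a A A  =>  b a a A   (applied A -> a)
  Step 7: b a a A  =>  b a a a   (applied A -> a)
Final yield: b a a a
Total rewrite steps: 7

7


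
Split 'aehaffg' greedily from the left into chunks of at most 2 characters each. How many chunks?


'aehaffg' has 7 characters.
Chunking with max size 2:
  Chunk 1: 'ae' (positions 0-1)
  Chunk 2: 'ha' (positions 2-3)
  Chunk 3: 'ff' (positions 4-5)
  Chunk 4: 'g' (positions 6-6)
Total chunks: ceil(7 / 2) = 4

4


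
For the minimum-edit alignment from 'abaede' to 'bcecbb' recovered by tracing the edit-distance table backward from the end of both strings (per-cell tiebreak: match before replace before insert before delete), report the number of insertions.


Edit distance = 5. Backtracking from cell (6, 6) with preference match > replace > insert > delete,
then listing the resulting alignment 'abaede' -> 'bcecbb' left to right:
  Step 1: delete 'a'
  Step 2: keep 'b'
  Step 3: replace a->c
  Step 4: keep 'e'
  Step 5: insert 'c' [insertion #1]
  Step 6: replace d->b
  Step 7: replace e->b
Total insertions: 1

1


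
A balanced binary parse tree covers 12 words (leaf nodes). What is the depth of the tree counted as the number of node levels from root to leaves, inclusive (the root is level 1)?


In a balanced binary tree with n leaves the deepest leaf is ceil(log2(n)) edges below the root,
so counting node levels inclusive of root and leaves gives ceil(log2(n)) + 1 levels.
log2(12) = 3.5850
ceil(3.5850) = 4
levels = 4 + 1 = 5

5


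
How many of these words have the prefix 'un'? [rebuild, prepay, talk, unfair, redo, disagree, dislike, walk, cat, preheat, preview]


Checking each word for prefix 'un':
  'rebuild' -> no (count: 0)
  'prepay' -> no (count: 0)
  'talk' -> no (count: 0)
  'unfair' -> YES, starts with 'un' (count: 1)
  'redo' -> no (count: 1)
  'disagree' -> no (count: 1)
  'dislike' -> no (count: 1)
  'walk' -> no (count: 1)
  'cat' -> no (count: 1)
  'preheat' -> no (count: 1)
  'preview' -> no (count: 1)
Total with prefix 'un': 1

1


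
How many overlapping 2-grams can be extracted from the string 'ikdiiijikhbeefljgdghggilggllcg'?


String 'ikdiiijikhbeefljgdghggilggllcg' has length L = 30.
Number of overlapping n-grams = L - n + 1
Substituting: 30 - 2 + 1 = 29

29


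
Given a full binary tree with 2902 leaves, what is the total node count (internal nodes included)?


Leaf nodes (terminals): 2902
Internal nodes = n - 1 = 2902 - 1 = 2901
Total = leaves + internal = 2902 + 2901 = 5803

5803


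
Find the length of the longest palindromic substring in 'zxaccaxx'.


Scanning 'zxaccaxx' for palindromic substrings.
Substring at positions 1-6: 'xaccax'.
Check: reverse('xaccax') = 'xaccax' -> palindrome confirmed.
Neighbouring characters ('z' / 'x') break symmetry, so it cannot extend further.
No longer palindromic substring exists; longest length = 6

6


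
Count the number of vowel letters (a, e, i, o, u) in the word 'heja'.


Scanning each character of 'heja':
  Position 1: 'h' -> consonant (running count: 0)
  Position 2: 'e' -> vowel (running count: 1)
  Position 3: 'j' -> consonant (running count: 1)
  Position 4: 'a' -> vowel (running count: 2)
Total vowels: 2

2


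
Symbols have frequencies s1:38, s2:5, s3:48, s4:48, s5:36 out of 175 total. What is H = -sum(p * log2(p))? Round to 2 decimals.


Computing entropy H = -sum(p_i * log2(p_i)):
  s1: p = 38/175 = 0.2171, -p*log2(p) = 0.4784
  s2: p = 5/175 = 0.0286, -p*log2(p) = 0.1466
  s3: p = 48/175 = 0.2743, -p*log2(p) = 0.5119
  s4: p = 48/175 = 0.2743, -p*log2(p) = 0.5119
  s5: p = 36/175 = 0.2057, -p*log2(p) = 0.4693
H = sum of terms = 2.1181
Rounded to 2 decimals: 2.12

2.12


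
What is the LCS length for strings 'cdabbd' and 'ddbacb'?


DP table for LCS of 'cdabbd' and 'ddbacb':
       d  d  b  a  c  b
    0  0  0  0  0  0  0
  c 0  0  0  0  0  1  1
  d 0  1  1  1  1  1  1
  a 0  1  1  1  2  2  2
  b 0  1  1  2  2  2  3
  b 0  1  1  2  2  2  3
  d 0  1  2  2  2  2  3
LCS: 'dab'
LCS length = 3

3


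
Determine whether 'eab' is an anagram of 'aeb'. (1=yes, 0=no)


Sort characters of 'eab': 'abe'
Sort characters of 'aeb': 'abe'
Sorted forms match -> they ARE anagrams
Result: 1

1


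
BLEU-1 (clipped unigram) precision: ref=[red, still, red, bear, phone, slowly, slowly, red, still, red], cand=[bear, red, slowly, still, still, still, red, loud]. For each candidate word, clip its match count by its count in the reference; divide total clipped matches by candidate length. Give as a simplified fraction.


Reference word counts: {'bear': 1, 'phone': 1, 'red': 4, 'slowly': 2, 'still': 2}
Checking each candidate word (with clipping):
  'bear' -> in reference (ref count 1, used 1/1) -> match (matches: 1)
  'red' -> in reference (ref count 4, used 1/4) -> match (matches: 2)
  'slowly' -> in reference (ref count 2, used 1/2) -> match (matches: 3)
  'still' -> in reference (ref count 2, used 1/2) -> match (matches: 4)
  'still' -> in reference (ref count 2, used 2/2) -> match (matches: 5)
  'still' -> ref count 2 already used up (2/2) -> clipped, no match (matches: 5)
  'red' -> in reference (ref count 4, used 2/4) -> match (matches: 6)
  'loud' -> not in reference -> no match (matches: 6)
Clipped matches: 6, Candidate length: 8
Precision = 6/8 = 3/4

3/4


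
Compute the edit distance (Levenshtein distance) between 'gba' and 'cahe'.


Building DP table for s1='gba' (len 3) and s2='cahe' (len 4):
       c  a  h  e
    0  1  2  3  4
  g 1  1  2  3  4
  b 2  2  2  3  4
  a 3  3  2  3  4
Edit distance = dp[3][4] = 4

4


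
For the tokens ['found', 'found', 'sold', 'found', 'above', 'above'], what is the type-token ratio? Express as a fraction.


Tokens: 6
Unique types: ('above', 'found', 'sold') = 3
TTR = 3/6
Simplify: divide both by 3 -> 1/2
TTR = 1/2

1/2


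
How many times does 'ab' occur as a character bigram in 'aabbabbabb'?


Scanning 'aabbabbabb' for bigram 'ab':
  Position 0: 'aa' -> no
  Position 1: 'ab' -> MATCH
  Position 2: 'bb' -> no
  Position 3: 'ba' -> no
  Position 4: 'ab' -> MATCH
  Position 5: 'bb' -> no
  Position 6: 'ba' -> no
  Position 7: 'ab' -> MATCH
  Position 8: 'bb' -> no
Total matches: 3

3


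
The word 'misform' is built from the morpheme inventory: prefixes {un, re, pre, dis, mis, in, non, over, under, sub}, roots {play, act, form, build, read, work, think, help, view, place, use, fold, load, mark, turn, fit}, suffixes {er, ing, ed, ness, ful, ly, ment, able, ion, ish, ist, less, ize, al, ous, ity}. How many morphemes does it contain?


Segmenting 'misform' against the inventory:
  'mis' -> prefix (morpheme 1)
  'form' -> root (morpheme 2)
Total morphemes: 2

2


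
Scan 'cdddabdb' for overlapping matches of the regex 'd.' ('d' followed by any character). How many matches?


Pattern: d. means 'd' followed by any character.
Scanning 'cdddabdb' position-by-position:
  Pos 0: window 'cd' -> no
  Pos 1: window 'dd' -> MATCH
  Pos 2: window 'dd' -> MATCH
  Pos 3: window 'da' -> MATCH
  Pos 4: window 'ab' -> no
  Pos 5: window 'bd' -> no
  Pos 6: window 'db' -> MATCH
  Pos 7: window 'b' -> no
Total matches: 4

4


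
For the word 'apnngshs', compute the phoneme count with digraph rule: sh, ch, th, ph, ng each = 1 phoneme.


Parsing 'apnngshs' greedily, digraphs first:
  'a' -> vowel phoneme (phonemes so far: 1)
  'p' -> consonant phoneme (phonemes so far: 2)
  'n' -> consonant phoneme (phonemes so far: 3)
  'ng' -> digraph (1 consonant phoneme) (phonemes so far: 4)
  'sh' -> digraph (1 consonant phoneme) (phonemes so far: 5)
  's' -> consonant phoneme (phonemes so far: 6)
Total phonemes: 6

6


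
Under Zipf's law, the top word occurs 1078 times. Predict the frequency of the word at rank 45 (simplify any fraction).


Zipf's law: freq(rank) = f1 / rank
f1 = 1078, rank = 45
freq = 1078 / 45
GCD(1078, 45) = 1
Simplified: 1078/45

1078/45


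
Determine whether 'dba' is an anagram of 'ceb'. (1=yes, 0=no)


Sort characters of 'dba': 'abd'
Sort characters of 'ceb': 'bce'
Sorted forms differ -> they are NOT anagrams
Result: 0

0


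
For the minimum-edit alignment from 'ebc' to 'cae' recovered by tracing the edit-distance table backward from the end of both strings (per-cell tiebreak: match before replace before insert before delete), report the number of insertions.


Edit distance = 3. Backtracking from cell (3, 3) with preference match > replace > insert > delete,
then listing the resulting alignment 'ebc' -> 'cae' left to right:
  Step 1: replace e->c
  Step 2: replace b->a
  Step 3: replace c->e
Total insertions: 0

0


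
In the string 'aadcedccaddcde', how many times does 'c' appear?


Scanning 'aadcedccaddcde' for 'c':
  Position 3: 'c' -> MATCH (count: 1)
  Position 6: 'c' -> MATCH (count: 2)
  Position 7: 'c' -> MATCH (count: 3)
  Position 11: 'c' -> MATCH (count: 4)
Total occurrences of 'c': 4

4


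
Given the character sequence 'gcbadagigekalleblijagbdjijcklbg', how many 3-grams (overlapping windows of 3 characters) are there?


String 'gcbadagigekalleblijagbdjijcklbg' has length L = 31.
Number of overlapping n-grams = L - n + 1
Substituting: 31 - 3 + 1 = 29

29


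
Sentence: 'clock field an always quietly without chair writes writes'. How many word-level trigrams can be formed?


Word trigrams from [9] words:
  Trigram 1: (clock field an)
  Trigram 2: (field an always)
  Trigram 3: (an always quietly)
  Trigram 4: (always quietly without)
  Trigram 5: (quietly without chair)
  Trigram 6: (without chair writes)
  Trigram 7: (chair writes writes)
Total word trigrams: 9 - 2 = 7

7


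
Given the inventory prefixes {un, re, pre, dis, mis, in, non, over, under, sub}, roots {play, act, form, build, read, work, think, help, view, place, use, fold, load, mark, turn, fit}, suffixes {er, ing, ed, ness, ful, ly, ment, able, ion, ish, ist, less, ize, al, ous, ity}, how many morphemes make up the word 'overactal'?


Segmenting 'overactal' against the inventory:
  'over' -> prefix (morpheme 1)
  'act' -> root (morpheme 2)
  'al' -> suffix (morpheme 3)
Total morphemes: 3

3


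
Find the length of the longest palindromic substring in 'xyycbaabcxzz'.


Scanning 'xyycbaabcxzz' for palindromic substrings.
Substring at positions 3-8: 'cbaabc'.
Check: reverse('cbaabc') = 'cbaabc' -> palindrome confirmed.
Neighbouring characters ('y' / 'x') break symmetry, so it cannot extend further.
No longer palindromic substring exists; longest length = 6

6


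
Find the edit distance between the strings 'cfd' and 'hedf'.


Building DP table for s1='cfd' (len 3) and s2='hedf' (len 4):
       h  e  d  f
    0  1  2  3  4
  c 1  1  2  3  4
  f 2  2  2  3  3
  d 3  3  3  2  3
Edit distance = dp[3][4] = 3

3


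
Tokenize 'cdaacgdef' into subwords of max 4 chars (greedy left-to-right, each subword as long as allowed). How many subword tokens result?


'cdaacgdef' has 9 characters.
Chunking with max size 4:
  Chunk 1: 'cdaa' (positions 0-3)
  Chunk 2: 'cgde' (positions 4-7)
  Chunk 3: 'f' (positions 8-8)
Total chunks: ceil(9 / 4) = 3

3


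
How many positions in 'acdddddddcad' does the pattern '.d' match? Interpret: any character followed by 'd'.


Pattern: .d means any character followed by 'd'.
Scanning 'acdddddddcad' position-by-position:
  Pos 0: window 'ac' -> no
  Pos 1: window 'cd' -> MATCH
  Pos 2: window 'dd' -> MATCH
  Pos 3: window 'dd' -> MATCH
  Pos 4: window 'dd' -> MATCH
  Pos 5: window 'dd' -> MATCH
  Pos 6: window 'dd' -> MATCH
  Pos 7: window 'dd' -> MATCH
  Pos 8: window 'dc' -> no
  Pos 9: window 'ca' -> no
  Pos 10: window 'ad' -> MATCH
  Pos 11: window 'd' -> no
Total matches: 8

8


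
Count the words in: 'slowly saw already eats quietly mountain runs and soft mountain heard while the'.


Counting words by splitting on spaces:
  Word 1: 'slowly'
  Word 2: 'saw'
  Word 3: 'already'
  Word 4: 'eats'
  Word 5: 'quietly'
  Word 6: 'mountain'
  Word 7: 'runs'
  Word 8: 'and'
  Word 9: 'soft'
  Word 10: 'mountain'
  Word 11: 'heard'
  Word 12: 'while'
  Word 13: 'the'
Total words: 13

13


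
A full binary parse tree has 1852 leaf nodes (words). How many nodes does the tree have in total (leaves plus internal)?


Leaf nodes (terminals): 1852
Internal nodes = n - 1 = 1852 - 1 = 1851
Total = leaves + internal = 1852 + 1851 = 3703

3703


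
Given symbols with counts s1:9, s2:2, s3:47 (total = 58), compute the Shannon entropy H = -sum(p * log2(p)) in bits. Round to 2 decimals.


Computing entropy H = -sum(p_i * log2(p_i)):
  s1: p = 9/58 = 0.1552, -p*log2(p) = 0.4171
  s2: p = 2/58 = 0.0345, -p*log2(p) = 0.1675
  s3: p = 47/58 = 0.8103, -p*log2(p) = 0.2459
H = sum of terms = 0.8305
Rounded to 2 decimals: 0.83

0.83


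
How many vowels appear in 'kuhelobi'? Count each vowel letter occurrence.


Scanning each character of 'kuhelobi':
  Position 1: 'k' -> consonant (running count: 0)
  Position 2: 'u' -> vowel (running count: 1)
  Position 3: 'h' -> consonant (running count: 1)
  Position 4: 'e' -> vowel (running count: 2)
  Position 5: 'l' -> consonant (running count: 2)
  Position 6: 'o' -> vowel (running count: 3)
  Position 7: 'b' -> consonant (running count: 3)
  Position 8: 'i' -> vowel (running count: 4)
Total vowels: 4

4


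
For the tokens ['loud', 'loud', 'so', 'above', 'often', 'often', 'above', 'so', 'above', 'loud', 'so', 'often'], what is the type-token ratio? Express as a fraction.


Tokens: 12
Unique types: ('above', 'loud', 'often', 'so') = 4
TTR = 4/12
Simplify: divide both by 4 -> 1/3
TTR = 1/3

1/3


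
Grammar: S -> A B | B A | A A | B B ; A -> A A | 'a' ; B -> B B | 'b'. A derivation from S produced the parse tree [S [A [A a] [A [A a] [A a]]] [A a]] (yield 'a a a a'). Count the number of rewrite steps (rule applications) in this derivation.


Every bracketed nonterminal node [X ...] in the tree is produced by exactly one rule application.
Reading the tree off as a leftmost derivation:
  Step 1: S  =>  A A   (applied S -> A A)
  Step 2: A A  =>  A A A   (applied A -> A A)
  Step 3: A A A  =>  a A A   (applied A -> a)
  Step 4: a A A  =>  a A A A   (applied A -> A A)
  Step 5: a A A A  =>  a a A A   (applied A -> a)
  Step 6: a a A A  =>  a a a A   (applied A -> a)
  Step 7: a a a A  =>  a a a a   (applied A -> a)
Final yield: a a a a
Total rewrite steps: 7

7


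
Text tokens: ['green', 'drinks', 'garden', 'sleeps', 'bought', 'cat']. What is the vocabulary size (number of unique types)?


Listing all tokens and tracking unique types:
  Token 1: 'green' -> NEW (unique so far: 1)
  Token 2: 'drinks' -> NEW (unique so far: 2)
  Token 3: 'garden' -> NEW (unique so far: 3)
  Token 4: 'sleeps' -> NEW (unique so far: 4)
  Token 5: 'bought' -> NEW (unique so far: 5)
  Token 6: 'cat' -> NEW (unique so far: 6)
Unique types: ('bought', 'cat', 'drinks', 'garden', 'green', 'sleeps')
Vocabulary size: 6

6


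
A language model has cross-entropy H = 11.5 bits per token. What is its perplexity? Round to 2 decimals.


Perplexity formula: PP = 2^H
H = 11.5
PP = 2^11.5
Decompose: 2^11.5 = 2^11 * 2^0.5 = 2^11 * sqrt(2)
2^11 = 2048, sqrt(2) ~ 1.4142136
PP ~ 2048 * 1.4142136 = 2896.3094528
Rounded to 2 decimals: 2896.31

2896.31


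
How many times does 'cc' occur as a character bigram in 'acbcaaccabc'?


Scanning 'acbcaaccabc' for bigram 'cc':
  Position 0: 'ac' -> no
  Position 1: 'cb' -> no
  Position 2: 'bc' -> no
  Position 3: 'ca' -> no
  Position 4: 'aa' -> no
  Position 5: 'ac' -> no
  Position 6: 'cc' -> MATCH
  Position 7: 'ca' -> no
  Position 8: 'ab' -> no
  Position 9: 'bc' -> no
Total matches: 1

1


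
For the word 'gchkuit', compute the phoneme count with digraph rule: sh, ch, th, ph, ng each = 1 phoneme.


Parsing 'gchkuit' greedily, digraphs first:
  'g' -> consonant phoneme (phonemes so far: 1)
  'ch' -> digraph (1 consonant phoneme) (phonemes so far: 2)
  'k' -> consonant phoneme (phonemes so far: 3)
  'u' -> vowel phoneme (phonemes so far: 4)
  'i' -> vowel phoneme (phonemes so far: 5)
  't' -> consonant phoneme (phonemes so far: 6)
Total phonemes: 6

6


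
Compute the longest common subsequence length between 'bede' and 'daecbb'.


DP table for LCS of 'bede' and 'daecbb':
       d  a  e  c  b  b
    0  0  0  0  0  0  0
  b 0  0  0  0  0  1  1
  e 0  0  0  1  1  1  1
  d 0  1  1  1  1  1  1
  e 0  1  1  2  2  2  2
LCS: 'de'
LCS length = 2

2


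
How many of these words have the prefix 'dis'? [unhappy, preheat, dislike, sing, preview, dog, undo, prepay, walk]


Checking each word for prefix 'dis':
  'unhappy' -> no (count: 0)
  'preheat' -> no (count: 0)
  'dislike' -> YES, starts with 'dis' (count: 1)
  'sing' -> no (count: 1)
  'preview' -> no (count: 1)
  'dog' -> no (count: 1)
  'undo' -> no (count: 1)
  'prepay' -> no (count: 1)
  'walk' -> no (count: 1)
Total with prefix 'dis': 1

1


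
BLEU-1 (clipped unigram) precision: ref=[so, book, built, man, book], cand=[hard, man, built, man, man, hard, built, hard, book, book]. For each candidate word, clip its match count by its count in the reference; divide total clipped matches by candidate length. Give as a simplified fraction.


Reference word counts: {'book': 2, 'built': 1, 'man': 1, 'so': 1}
Checking each candidate word (with clipping):
  'hard' -> not in reference -> no match (matches: 0)
  'man' -> in reference (ref count 1, used 1/1) -> match (matches: 1)
  'built' -> in reference (ref count 1, used 1/1) -> match (matches: 2)
  'man' -> ref count 1 already used up (1/1) -> clipped, no match (matches: 2)
  'man' -> ref count 1 already used up (1/1) -> clipped, no match (matches: 2)
  'hard' -> not in reference -> no match (matches: 2)
  'built' -> ref count 1 already used up (1/1) -> clipped, no match (matches: 2)
  'hard' -> not in reference -> no match (matches: 2)
  'book' -> in reference (ref count 2, used 1/2) -> match (matches: 3)
  'book' -> in reference (ref count 2, used 2/2) -> match (matches: 4)
Clipped matches: 4, Candidate length: 10
Precision = 4/10 = 2/5

2/5


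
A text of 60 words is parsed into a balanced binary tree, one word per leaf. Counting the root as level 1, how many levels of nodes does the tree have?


In a balanced binary tree with n leaves the deepest leaf is ceil(log2(n)) edges below the root,
so counting node levels inclusive of root and leaves gives ceil(log2(n)) + 1 levels.
log2(60) = 5.9069
ceil(5.9069) = 6
levels = 6 + 1 = 7

7


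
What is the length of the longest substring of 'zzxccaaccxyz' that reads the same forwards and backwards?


Scanning 'zzxccaaccxyz' for palindromic substrings.
Substring at positions 2-9: 'xccaaccx'.
Check: reverse('xccaaccx') = 'xccaaccx' -> palindrome confirmed.
Neighbouring characters ('z' / 'y') break symmetry, so it cannot extend further.
No longer palindromic substring exists; longest length = 8

8


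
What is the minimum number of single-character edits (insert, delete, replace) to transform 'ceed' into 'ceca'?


Building DP table for s1='ceed' (len 4) and s2='ceca' (len 4):
       c  e  c  a
    0  1  2  3  4
  c 1  0  1  2  3
  e 2  1  0  1  2
  e 3  2  1  1  2
  d 4  3  2  2  2
Edit distance = dp[4][4] = 2

2


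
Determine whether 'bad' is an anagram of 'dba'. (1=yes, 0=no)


Sort characters of 'bad': 'abd'
Sort characters of 'dba': 'abd'
Sorted forms match -> they ARE anagrams
Result: 1

1


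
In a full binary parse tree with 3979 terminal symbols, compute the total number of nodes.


Leaf nodes (terminals): 3979
Internal nodes = n - 1 = 3979 - 1 = 3978
Total = leaves + internal = 3979 + 3978 = 7957

7957


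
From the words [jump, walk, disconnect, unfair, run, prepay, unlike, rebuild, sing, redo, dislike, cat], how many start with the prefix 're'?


Checking each word for prefix 're':
  'jump' -> no (count: 0)
  'walk' -> no (count: 0)
  'disconnect' -> no (count: 0)
  'unfair' -> no (count: 0)
  'run' -> no (count: 0)
  'prepay' -> no (count: 0)
  'unlike' -> no (count: 0)
  'rebuild' -> YES, starts with 're' (count: 1)
  'sing' -> no (count: 1)
  'redo' -> YES, starts with 're' (count: 2)
  'dislike' -> no (count: 2)
  'cat' -> no (count: 2)
Total with prefix 're': 2

2


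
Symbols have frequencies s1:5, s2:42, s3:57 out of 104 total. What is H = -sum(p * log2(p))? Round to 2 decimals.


Computing entropy H = -sum(p_i * log2(p_i)):
  s1: p = 5/104 = 0.0481, -p*log2(p) = 0.2105
  s2: p = 42/104 = 0.4038, -p*log2(p) = 0.5283
  s3: p = 57/104 = 0.5481, -p*log2(p) = 0.4755
H = sum of terms = 1.2143
Rounded to 2 decimals: 1.21

1.21


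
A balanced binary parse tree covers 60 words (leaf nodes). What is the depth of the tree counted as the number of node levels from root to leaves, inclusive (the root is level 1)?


In a balanced binary tree with n leaves the deepest leaf is ceil(log2(n)) edges below the root,
so counting node levels inclusive of root and leaves gives ceil(log2(n)) + 1 levels.
log2(60) = 5.9069
ceil(5.9069) = 6
levels = 6 + 1 = 7

7


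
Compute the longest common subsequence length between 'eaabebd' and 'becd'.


DP table for LCS of 'eaabebd' and 'becd':
       b  e  c  d
    0  0  0  0  0
  e 0  0  1  1  1
  a 0  0  1  1  1
  a 0  0  1  1  1
  b 0  1  1  1  1
  e 0  1  2  2  2
  b 0  1  2  2  2
  d 0  1  2  2  3
LCS: 'bed'
LCS length = 3

3


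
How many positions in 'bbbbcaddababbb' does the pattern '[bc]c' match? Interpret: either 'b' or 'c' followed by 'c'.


Pattern: [bc]c means either 'b' or 'c' followed by 'c'.
Scanning 'bbbbcaddababbb' position-by-position:
  Pos 0: window 'bb' -> no
  Pos 1: window 'bb' -> no
  Pos 2: window 'bb' -> no
  Pos 3: window 'bc' -> MATCH
  Pos 4: window 'ca' -> no
  Pos 5: window 'ad' -> no
  Pos 6: window 'dd' -> no
  Pos 7: window 'da' -> no
  Pos 8: window 'ab' -> no
  Pos 9: window 'ba' -> no
  Pos 10: window 'ab' -> no
  Pos 11: window 'bb' -> no
  Pos 12: window 'bb' -> no
  Pos 13: window 'b' -> no
Total matches: 1

1


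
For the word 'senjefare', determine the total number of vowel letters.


Scanning each character of 'senjefare':
  Position 1: 's' -> consonant (running count: 0)
  Position 2: 'e' -> vowel (running count: 1)
  Position 3: 'n' -> consonant (running count: 1)
  Position 4: 'j' -> consonant (running count: 1)
  Position 5: 'e' -> vowel (running count: 2)
  Position 6: 'f' -> consonant (running count: 2)
  Position 7: 'a' -> vowel (running count: 3)
  Position 8: 'r' -> consonant (running count: 3)
  Position 9: 'e' -> vowel (running count: 4)
Total vowels: 4

4


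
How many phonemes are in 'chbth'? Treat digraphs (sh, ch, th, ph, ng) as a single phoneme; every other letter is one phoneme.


Parsing 'chbth' greedily, digraphs first:
  'ch' -> digraph (1 consonant phoneme) (phonemes so far: 1)
  'b' -> consonant phoneme (phonemes so far: 2)
  'th' -> digraph (1 consonant phoneme) (phonemes so far: 3)
Total phonemes: 3

3


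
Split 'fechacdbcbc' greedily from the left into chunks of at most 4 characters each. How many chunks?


'fechacdbcbc' has 11 characters.
Chunking with max size 4:
  Chunk 1: 'fech' (positions 0-3)
  Chunk 2: 'acdb' (positions 4-7)
  Chunk 3: 'cbc' (positions 8-10)
Total chunks: ceil(11 / 4) = 3

3


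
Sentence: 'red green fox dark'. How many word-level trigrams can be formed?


Word trigrams from [4] words:
  Trigram 1: (red green fox)
  Trigram 2: (green fox dark)
Total word trigrams: 4 - 2 = 2

2


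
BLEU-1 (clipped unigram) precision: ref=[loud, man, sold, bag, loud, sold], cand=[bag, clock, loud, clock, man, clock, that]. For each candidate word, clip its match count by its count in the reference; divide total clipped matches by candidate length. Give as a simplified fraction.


Reference word counts: {'bag': 1, 'loud': 2, 'man': 1, 'sold': 2}
Checking each candidate word (with clipping):
  'bag' -> in reference (ref count 1, used 1/1) -> match (matches: 1)
  'clock' -> not in reference -> no match (matches: 1)
  'loud' -> in reference (ref count 2, used 1/2) -> match (matches: 2)
  'clock' -> not in reference -> no match (matches: 2)
  'man' -> in reference (ref count 1, used 1/1) -> match (matches: 3)
  'clock' -> not in reference -> no match (matches: 3)
  'that' -> not in reference -> no match (matches: 3)
Clipped matches: 3, Candidate length: 7
Precision = 3/7

3/7


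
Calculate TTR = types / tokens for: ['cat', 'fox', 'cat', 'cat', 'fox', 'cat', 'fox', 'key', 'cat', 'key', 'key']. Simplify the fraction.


Tokens: 11
Unique types: ('cat', 'fox', 'key') = 3
TTR = 3/11
Already in lowest terms.

3/11


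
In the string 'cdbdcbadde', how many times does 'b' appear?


Scanning 'cdbdcbadde' for 'b':
  Position 2: 'b' -> MATCH (count: 1)
  Position 5: 'b' -> MATCH (count: 2)
Total occurrences of 'b': 2

2


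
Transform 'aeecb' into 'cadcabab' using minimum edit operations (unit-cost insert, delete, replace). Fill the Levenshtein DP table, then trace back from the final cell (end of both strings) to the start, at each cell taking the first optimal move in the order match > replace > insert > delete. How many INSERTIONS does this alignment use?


Edit distance = 6. Backtracking from cell (5, 8) with preference match > replace > insert > delete,
then listing the resulting alignment 'aeecb' -> 'cadcabab' left to right:
  Step 1: insert 'c' [insertion #1]
  Step 2: keep 'a'
  Step 3: insert 'd' [insertion #2]
  Step 4: insert 'c' [insertion #3]
  Step 5: replace e->a
  Step 6: replace e->b
  Step 7: replace c->a
  Step 8: keep 'b'
Total insertions: 3

3


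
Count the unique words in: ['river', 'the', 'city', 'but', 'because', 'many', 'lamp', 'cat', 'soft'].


Listing all tokens and tracking unique types:
  Token 1: 'river' -> NEW (unique so far: 1)
  Token 2: 'the' -> NEW (unique so far: 2)
  Token 3: 'city' -> NEW (unique so far: 3)
  Token 4: 'but' -> NEW (unique so far: 4)
  Token 5: 'because' -> NEW (unique so far: 5)
  Token 6: 'many' -> NEW (unique so far: 6)
  Token 7: 'lamp' -> NEW (unique so far: 7)
  Token 8: 'cat' -> NEW (unique so far: 8)
  Token 9: 'soft' -> NEW (unique so far: 9)
Unique types: ('because', 'but', 'cat', 'city', 'lamp', 'many', 'river', 'soft', 'the')
Vocabulary size: 9

9
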